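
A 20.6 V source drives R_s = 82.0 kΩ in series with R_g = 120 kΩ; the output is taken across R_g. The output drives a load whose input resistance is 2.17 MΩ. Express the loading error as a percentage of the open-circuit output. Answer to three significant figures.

2.20 %

The divider's output (Thévenin) resistance is R_s‖R_g = 48.71 kΩ.
Fractional drop under load = R_th/(R_th + R_L) = 48.71 / (48.71 + 2170) = 0.02196.
So the output falls by 2.20 %.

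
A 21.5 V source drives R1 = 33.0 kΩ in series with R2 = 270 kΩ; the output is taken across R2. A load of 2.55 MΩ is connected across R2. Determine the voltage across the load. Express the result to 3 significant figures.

The load sits in parallel with R2: R2‖R_L = (270 × 2550) / (270 + 2550) = 244.1 kΩ.
V_out = 21.5 × 244.1 / (33.0 + 244.1) = 21.5 × 244.1/277.1 = 18.9 V.

V_out ≈ 18.9 V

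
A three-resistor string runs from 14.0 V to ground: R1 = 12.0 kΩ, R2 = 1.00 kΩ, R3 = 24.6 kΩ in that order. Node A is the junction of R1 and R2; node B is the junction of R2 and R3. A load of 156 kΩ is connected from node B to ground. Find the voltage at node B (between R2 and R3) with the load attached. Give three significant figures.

At node B, R3 is in parallel with the load: R3‖R_L = 21.25 kΩ.
Below node A the resistance is R2 + (R3‖R_L) = 22.25 kΩ, so V_A = 14.0 × 22.25/34.25 = 9.095 V.
Then V_B = V_A × (R3‖R_L)/(R2 + R3‖R_L) = 9.095 × 21.25/22.25 = 8.69 V.

V ≈ 8.69 V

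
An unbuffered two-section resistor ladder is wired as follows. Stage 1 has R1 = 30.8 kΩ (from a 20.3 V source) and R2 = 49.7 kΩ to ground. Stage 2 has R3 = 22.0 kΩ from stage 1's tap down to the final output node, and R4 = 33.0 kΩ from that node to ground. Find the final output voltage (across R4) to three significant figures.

V_out ≈ 5.59 V

Stage 2 presents R3+R4 = 55.00 kΩ as a load on stage 1's tap.
Stage 1's lower leg becomes R2‖(R3+R4) = 26.11 kΩ, so V_mid = 20.3 × 26.11/56.91 = 9.313 V.
Stage 2 is itself unloaded: V_out = V_mid × R4/(R3+R4) = 9.313 × 33.0/55.00 = 5.59 V.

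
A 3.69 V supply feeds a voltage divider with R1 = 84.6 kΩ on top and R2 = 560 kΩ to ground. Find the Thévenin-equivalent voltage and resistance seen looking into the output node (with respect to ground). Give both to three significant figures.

V_th = 3.21 V, R_th = 73.5 kΩ

V_th is the open-circuit tap voltage: 3.69 × 560/(84.6 + 560) = 3.21 V.
With the supply zeroed, R1 and R2 appear in parallel from the tap: R_th = R1‖R2 = (84.6 × 560)/644.6 = 73.5 kΩ.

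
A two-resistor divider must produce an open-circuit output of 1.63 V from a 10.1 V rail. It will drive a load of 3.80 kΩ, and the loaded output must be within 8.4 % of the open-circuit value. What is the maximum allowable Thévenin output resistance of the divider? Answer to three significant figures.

R_th ≤ 348 Ω

Loading drop = R_th/(R_th + R_L) ≤ 0.0840, so R_th ≤ R_L · ε/(1−ε) = 3.80 kΩ × 0.0840/0.9160 = 348 Ω.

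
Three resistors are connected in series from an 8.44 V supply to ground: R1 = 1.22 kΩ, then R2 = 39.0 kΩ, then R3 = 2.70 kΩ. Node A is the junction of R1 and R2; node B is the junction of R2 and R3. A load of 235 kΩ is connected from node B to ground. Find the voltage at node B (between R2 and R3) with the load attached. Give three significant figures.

At node B, R3 is in parallel with the load: R3‖R_L = 2.669 kΩ.
Below node A the resistance is R2 + (R3‖R_L) = 41.67 kΩ, so V_A = 8.44 × 41.67/42.89 = 8.200 V.
Then V_B = V_A × (R3‖R_L)/(R2 + R3‖R_L) = 8.200 × 2.669/41.67 = 0.525 V.

V ≈ 0.525 V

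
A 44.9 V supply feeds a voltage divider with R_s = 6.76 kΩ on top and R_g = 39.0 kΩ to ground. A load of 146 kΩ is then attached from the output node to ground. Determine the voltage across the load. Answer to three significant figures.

The load sits in parallel with R_g: R_g‖R_L = (39.0 × 146) / (39.0 + 146) = 30.78 kΩ.
V_out = 44.9 × 30.78 / (6.76 + 30.78) = 44.9 × 30.78/37.54 = 36.8 V.
(Unloaded it would have been 38.3 V.)

V_out ≈ 36.8 V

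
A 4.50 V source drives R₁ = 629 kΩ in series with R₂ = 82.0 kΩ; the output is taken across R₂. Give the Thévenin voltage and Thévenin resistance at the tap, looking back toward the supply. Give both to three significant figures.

V_th = 0.519 V, R_th = 72.5 kΩ

V_th is the open-circuit tap voltage: 4.50 × 82.0/(629 + 82.0) = 0.519 V.
With the supply zeroed, R₁ and R₂ appear in parallel from the tap: R_th = R₁‖R₂ = (629 × 82.0)/711.0 = 72.5 kΩ.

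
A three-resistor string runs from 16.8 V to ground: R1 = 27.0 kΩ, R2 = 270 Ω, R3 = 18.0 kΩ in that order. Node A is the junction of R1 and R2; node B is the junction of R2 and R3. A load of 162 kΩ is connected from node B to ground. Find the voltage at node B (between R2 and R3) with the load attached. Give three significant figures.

At node B, R3 is in parallel with the load: R3‖R_L = 16200 Ω.
Below node A the resistance is R2 + (R3‖R_L) = 16470 Ω, so V_A = 16.8 × 16470/43470 = 6.365 V.
Then V_B = V_A × (R3‖R_L)/(R2 + R3‖R_L) = 6.365 × 16200/16470 = 6.26 V.

V ≈ 6.26 V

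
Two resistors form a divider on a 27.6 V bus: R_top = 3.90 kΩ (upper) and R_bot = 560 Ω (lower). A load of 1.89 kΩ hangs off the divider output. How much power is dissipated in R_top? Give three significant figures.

P ≈ 158 mW

Total resistance from the source is R_top + (R_bot‖R_L) = 4332 Ω, so I = 27.6/4332 Ω = 6.371 mA.
P = I²·R_top = (6.371 mA)² × 3.90 kΩ = 158 mW.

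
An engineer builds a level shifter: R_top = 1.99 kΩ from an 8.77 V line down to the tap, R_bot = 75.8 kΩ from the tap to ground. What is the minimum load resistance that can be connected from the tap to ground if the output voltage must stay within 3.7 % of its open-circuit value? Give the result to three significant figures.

R_L(min) ≈ 50.5 kΩ

Output resistance R_th = R_top‖R_bot = (1.99 × 75.8)/77.79 = 1.939 kΩ.
The fractional drop is R_th/(R_th + R_L); requiring this ≤ 0.0370 gives R_L ≥ R_th(1/0.0370 − 1) = 1.939 × 26.03 = 50.5 kΩ.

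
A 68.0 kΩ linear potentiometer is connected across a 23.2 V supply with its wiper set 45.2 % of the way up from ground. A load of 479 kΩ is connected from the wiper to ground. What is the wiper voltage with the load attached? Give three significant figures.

V ≈ 10.1 V

The wiper splits the pot into (1−α)R = 37.26 kΩ above and αR = 30.74 kΩ below.
Lower section ‖ load = 28.88 kΩ.
V_wiper = 23.2 × 28.88/(37.26 + 28.88) = 10.1 V.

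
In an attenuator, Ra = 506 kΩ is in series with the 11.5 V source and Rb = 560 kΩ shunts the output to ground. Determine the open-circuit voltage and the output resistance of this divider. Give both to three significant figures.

V_th is the open-circuit tap voltage: 11.5 × 560/(506 + 560) = 6.04 V.
With the supply zeroed, Ra and Rb appear in parallel from the tap: R_th = Ra‖Rb = (506 × 560)/1066 = 266 kΩ.

V_th = 6.04 V, R_th = 266 kΩ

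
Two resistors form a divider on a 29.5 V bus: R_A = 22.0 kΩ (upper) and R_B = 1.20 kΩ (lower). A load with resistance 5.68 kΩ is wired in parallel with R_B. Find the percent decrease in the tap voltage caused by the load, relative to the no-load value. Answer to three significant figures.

16.7 %

The divider's output (Thévenin) resistance is R_A‖R_B = 1.138 kΩ.
Fractional drop under load = R_th/(R_th + R_L) = 1.138 / (1.138 + 5.68) = 0.1669.
So the output falls by 16.7 %.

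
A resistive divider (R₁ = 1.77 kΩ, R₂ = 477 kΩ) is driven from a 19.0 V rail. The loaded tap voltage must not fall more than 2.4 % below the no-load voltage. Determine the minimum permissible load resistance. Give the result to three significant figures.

R_L(min) ≈ 71.7 kΩ

Output resistance R_th = R₁‖R₂ = (1.77 × 477)/478.8 = 1.763 kΩ.
The fractional drop is R_th/(R_th + R_L); requiring this ≤ 0.0240 gives R_L ≥ R_th(1/0.0240 − 1) = 1.763 × 40.67 = 71.7 kΩ.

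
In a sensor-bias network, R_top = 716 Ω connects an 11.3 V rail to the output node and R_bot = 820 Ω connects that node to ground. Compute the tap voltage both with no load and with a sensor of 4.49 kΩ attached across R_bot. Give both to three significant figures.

Unloaded: 6.03 V; loaded: 5.56 V

Open-circuit: V = 11.3 × 820/(716 + 820) = 6.03 V.
With the load, R_bot becomes R_bot‖R_L = 693.4 Ω, so V = 11.3 × 693.4/1409 = 5.56 V.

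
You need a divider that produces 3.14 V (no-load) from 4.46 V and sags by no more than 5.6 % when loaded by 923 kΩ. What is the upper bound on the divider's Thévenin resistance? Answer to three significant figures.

R_th ≤ 54.8 kΩ

Loading drop = R_th/(R_th + R_L) ≤ 0.0560, so R_th ≤ R_L · ε/(1−ε) = 923 kΩ × 0.0560/0.9440 = 54.8 kΩ.
(Any R1, R2 with R2/(R1+R2) = 0.704 and R1‖R2 ≤ 54.8 kΩ will meet the spec.)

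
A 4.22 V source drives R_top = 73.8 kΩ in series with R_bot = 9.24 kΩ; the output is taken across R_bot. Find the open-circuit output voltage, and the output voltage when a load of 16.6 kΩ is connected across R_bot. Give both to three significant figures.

Open-circuit: V = 4.22 × 9.24/(73.8 + 9.24) = 0.470 V.
With the load, R_bot becomes R_bot‖R_L = 5.936 kΩ, so V = 4.22 × 5.936/79.74 = 0.314 V.

Unloaded: 0.470 V; loaded: 0.314 V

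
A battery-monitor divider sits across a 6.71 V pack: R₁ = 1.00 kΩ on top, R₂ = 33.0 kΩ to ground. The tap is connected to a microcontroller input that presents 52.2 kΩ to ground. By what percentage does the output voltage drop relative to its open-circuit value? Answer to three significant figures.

1.83 %

The divider's output (Thévenin) resistance is R₁‖R₂ = 0.9706 kΩ.
Fractional drop under load = R_th/(R_th + R_L) = 0.9706 / (0.9706 + 52.2) = 0.01825.
So the output falls by 1.83 %.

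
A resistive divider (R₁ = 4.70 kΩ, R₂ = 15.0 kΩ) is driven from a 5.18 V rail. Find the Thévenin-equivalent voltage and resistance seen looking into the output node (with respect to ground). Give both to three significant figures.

V_th is the open-circuit tap voltage: 5.18 × 15.0/(4.70 + 15.0) = 3.94 V.
With the supply zeroed, R₁ and R₂ appear in parallel from the tap: R_th = R₁‖R₂ = (4.70 × 15.0)/19.70 = 3.58 kΩ.

V_th = 3.94 V, R_th = 3.58 kΩ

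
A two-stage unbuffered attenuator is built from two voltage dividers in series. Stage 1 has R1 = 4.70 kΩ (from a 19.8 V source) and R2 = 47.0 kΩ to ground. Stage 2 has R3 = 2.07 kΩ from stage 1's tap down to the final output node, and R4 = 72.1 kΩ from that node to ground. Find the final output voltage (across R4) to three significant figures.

V_out ≈ 16.5 V

Stage 2 presents R3+R4 = 74.17 kΩ as a load on stage 1's tap.
Stage 1's lower leg becomes R2‖(R3+R4) = 28.77 kΩ, so V_mid = 19.8 × 28.77/33.47 = 17.02 V.
Stage 2 is itself unloaded: V_out = V_mid × R4/(R3+R4) = 17.02 × 72.1/74.17 = 16.5 V.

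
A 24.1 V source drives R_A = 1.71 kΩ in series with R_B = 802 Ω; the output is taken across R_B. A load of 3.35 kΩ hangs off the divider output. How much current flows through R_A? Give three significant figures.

R_B‖R_L = 647.1 Ω, so the source sees R_A + R_B‖R_L = 2357 Ω.
I = 24.1 V / 2357 Ω = 10.2 mA.

I ≈ 10.2 mA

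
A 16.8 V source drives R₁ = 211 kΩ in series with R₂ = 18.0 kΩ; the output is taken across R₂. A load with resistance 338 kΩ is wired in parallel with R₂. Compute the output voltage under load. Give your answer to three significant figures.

The load sits in parallel with R₂: R₂‖R_L = (18.0 × 338) / (18.0 + 338) = 17.09 kΩ.
V_out = 16.8 × 17.09 / (211 + 17.09) = 16.8 × 17.09/228.1 = 1.26 V.
(Unloaded it would have been 1.32 V.)

V_out ≈ 1.26 V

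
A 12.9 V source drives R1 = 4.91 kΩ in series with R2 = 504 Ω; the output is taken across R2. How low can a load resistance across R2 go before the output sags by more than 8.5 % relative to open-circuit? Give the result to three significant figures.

Output resistance R_th = R1‖R2 = (4910 × 504)/5414 = 457.1 Ω.
The fractional drop is R_th/(R_th + R_L); requiring this ≤ 0.0850 gives R_L ≥ R_th(1/0.0850 − 1) = 457.1 × 10.76 = 4.92 kΩ.

R_L(min) ≈ 4.92 kΩ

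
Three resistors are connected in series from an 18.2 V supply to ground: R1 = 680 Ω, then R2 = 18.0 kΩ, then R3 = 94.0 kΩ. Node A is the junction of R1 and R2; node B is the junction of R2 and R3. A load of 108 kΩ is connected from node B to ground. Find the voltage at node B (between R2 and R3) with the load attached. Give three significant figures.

At node B, R3 is in parallel with the load: R3‖R_L = 50260 Ω.
Below node A the resistance is R2 + (R3‖R_L) = 68260 Ω, so V_A = 18.2 × 68260/68940 = 18.02 V.
Then V_B = V_A × (R3‖R_L)/(R2 + R3‖R_L) = 18.02 × 50260/68260 = 13.3 V.

V ≈ 13.3 V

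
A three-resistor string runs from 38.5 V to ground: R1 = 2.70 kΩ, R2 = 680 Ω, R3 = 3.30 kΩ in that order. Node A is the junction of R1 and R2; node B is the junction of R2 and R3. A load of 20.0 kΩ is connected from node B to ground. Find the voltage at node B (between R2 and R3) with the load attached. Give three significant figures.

V ≈ 17.6 V

At node B, R3 is in parallel with the load: R3‖R_L = 2833 Ω.
Below node A the resistance is R2 + (R3‖R_L) = 3513 Ω, so V_A = 38.5 × 3513/6213 = 21.77 V.
Then V_B = V_A × (R3‖R_L)/(R2 + R3‖R_L) = 21.77 × 2833/3513 = 17.6 V.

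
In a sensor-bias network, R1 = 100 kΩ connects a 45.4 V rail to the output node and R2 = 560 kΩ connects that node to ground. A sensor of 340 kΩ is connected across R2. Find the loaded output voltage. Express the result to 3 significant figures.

V_out ≈ 30.8 V

The load sits in parallel with R2: R2‖R_L = (560 × 340) / (560 + 340) = 211.6 kΩ.
V_out = 45.4 × 211.6 / (100 + 211.6) = 45.4 × 211.6/311.6 = 30.8 V.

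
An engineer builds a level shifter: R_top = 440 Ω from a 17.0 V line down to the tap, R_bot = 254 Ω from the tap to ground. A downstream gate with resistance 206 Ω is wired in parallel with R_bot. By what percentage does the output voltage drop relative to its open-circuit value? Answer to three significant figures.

The divider's output (Thévenin) resistance is R_top‖R_bot = 161.0 Ω.
Fractional drop under load = R_th/(R_th + R_L) = 161.0 / (161.0 + 206) = 0.4387.
So the output falls by 43.9 %.

43.9 %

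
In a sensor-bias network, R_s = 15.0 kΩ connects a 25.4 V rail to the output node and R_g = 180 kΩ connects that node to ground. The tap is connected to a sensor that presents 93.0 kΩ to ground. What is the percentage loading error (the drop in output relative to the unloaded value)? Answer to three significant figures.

Unloaded V = 25.4 × 180/195.0 = 23.446 V.
Loaded: R_g‖R_L = 61.32 kΩ, giving V = 25.4 × 61.32/76.32 = 20.408 V.
Drop = (23.446 − 20.408) / 23.446 = 13.0 %.

13.0 %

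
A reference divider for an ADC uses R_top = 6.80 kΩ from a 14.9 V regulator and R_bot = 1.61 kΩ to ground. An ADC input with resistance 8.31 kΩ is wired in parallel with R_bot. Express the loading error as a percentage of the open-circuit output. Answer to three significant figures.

Unloaded V = 14.9 × 1.61/8.410 = 2.8524 V.
Loaded: R_bot‖R_L = 1.349 kΩ, giving V = 14.9 × 1.349/8.149 = 2.4661 V.
Drop = (2.8524 − 2.4661) / 2.8524 = 13.5 %.

13.5 %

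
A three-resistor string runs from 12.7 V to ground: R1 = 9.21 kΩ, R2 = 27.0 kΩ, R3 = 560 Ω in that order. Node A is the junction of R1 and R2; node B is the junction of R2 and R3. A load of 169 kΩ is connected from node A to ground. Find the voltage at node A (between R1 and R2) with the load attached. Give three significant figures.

Below node A the series string R2+R3 = 27560 Ω sits in parallel with the 169000 Ω load: 23700 Ω.
V_A = 12.7 × 23700/(9210 + 23700) = 9.15 V.

V ≈ 9.15 V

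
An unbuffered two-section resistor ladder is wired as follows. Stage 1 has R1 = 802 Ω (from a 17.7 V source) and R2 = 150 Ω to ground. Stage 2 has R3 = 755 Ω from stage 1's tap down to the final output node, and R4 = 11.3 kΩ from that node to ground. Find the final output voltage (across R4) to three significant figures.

V_out ≈ 2.59 V

Stage 2 presents R3+R4 = 12060 Ω as a load on stage 1's tap.
Stage 1's lower leg becomes R2‖(R3+R4) = 148.2 Ω, so V_mid = 17.7 × 148.2/950.2 = 2.760 V.
Stage 2 is itself unloaded: V_out = V_mid × R4/(R3+R4) = 2.760 × 11300/12060 = 2.59 V.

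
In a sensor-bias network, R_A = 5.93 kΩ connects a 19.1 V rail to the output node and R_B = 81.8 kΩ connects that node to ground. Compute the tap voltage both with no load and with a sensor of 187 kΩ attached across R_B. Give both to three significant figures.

Open-circuit: V = 19.1 × 81.8/(5.93 + 81.8) = 17.8 V.
With the load, R_B becomes R_B‖R_L = 56.91 kΩ, so V = 19.1 × 56.91/62.84 = 17.3 V.

Unloaded: 17.8 V; loaded: 17.3 V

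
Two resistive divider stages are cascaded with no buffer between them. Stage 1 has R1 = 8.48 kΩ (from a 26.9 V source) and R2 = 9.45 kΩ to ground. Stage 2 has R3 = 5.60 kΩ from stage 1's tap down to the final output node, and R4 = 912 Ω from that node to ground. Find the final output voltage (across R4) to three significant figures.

Stage 2 presents R3+R4 = 6512 Ω as a load on stage 1's tap.
Stage 1's lower leg becomes R2‖(R3+R4) = 3855 Ω, so V_mid = 26.9 × 3855/12340 = 8.407 V.
Stage 2 is itself unloaded: V_out = V_mid × R4/(R3+R4) = 8.407 × 912/6512 = 1.18 V.

V_out ≈ 1.18 V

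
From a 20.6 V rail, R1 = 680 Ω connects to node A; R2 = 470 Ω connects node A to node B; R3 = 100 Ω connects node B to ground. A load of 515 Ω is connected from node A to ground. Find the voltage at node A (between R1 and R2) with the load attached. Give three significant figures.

Below node A the series string R2+R3 = 570.0 Ω sits in parallel with the 515 Ω load: 270.6 Ω.
V_A = 20.6 × 270.6/(680 + 270.6) = 5.86 V.

V ≈ 5.86 V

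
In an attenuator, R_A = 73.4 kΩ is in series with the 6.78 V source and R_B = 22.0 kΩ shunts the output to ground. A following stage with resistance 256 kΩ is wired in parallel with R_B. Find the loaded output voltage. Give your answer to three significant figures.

V_out ≈ 1.47 V

The load sits in parallel with R_B: R_B‖R_L = (22.0 × 256) / (22.0 + 256) = 20.26 kΩ.
V_out = 6.78 × 20.26 / (73.4 + 20.26) = 6.78 × 20.26/93.66 = 1.47 V.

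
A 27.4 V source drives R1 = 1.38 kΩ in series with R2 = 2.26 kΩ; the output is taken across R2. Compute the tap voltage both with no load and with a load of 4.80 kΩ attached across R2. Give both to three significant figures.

Unloaded: 17.0 V; loaded: 14.4 V

Open-circuit: V = 27.4 × 2.26/(1.38 + 2.26) = 17.0 V.
With the load, R2 becomes R2‖R_L = 1.537 kΩ, so V = 27.4 × 1.537/2.917 = 14.4 V.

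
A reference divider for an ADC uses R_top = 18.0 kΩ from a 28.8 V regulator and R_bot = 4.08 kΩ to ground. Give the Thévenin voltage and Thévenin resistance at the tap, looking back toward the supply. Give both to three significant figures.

V_th is the open-circuit tap voltage: 28.8 × 4.08/(18.0 + 4.08) = 5.32 V.
With the supply zeroed, R_top and R_bot appear in parallel from the tap: R_th = R_top‖R_bot = (18.0 × 4.08)/22.08 = 3.33 kΩ.

V_th = 5.32 V, R_th = 3.33 kΩ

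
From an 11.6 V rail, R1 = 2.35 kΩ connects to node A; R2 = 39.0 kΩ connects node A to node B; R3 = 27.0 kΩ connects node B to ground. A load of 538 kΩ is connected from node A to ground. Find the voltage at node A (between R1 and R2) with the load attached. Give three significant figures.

V ≈ 11.2 V

Below node A the series string R2+R3 = 66.00 kΩ sits in parallel with the 538 kΩ load: 58.79 kΩ.
V_A = 11.6 × 58.79/(2.35 + 58.79) = 11.2 V.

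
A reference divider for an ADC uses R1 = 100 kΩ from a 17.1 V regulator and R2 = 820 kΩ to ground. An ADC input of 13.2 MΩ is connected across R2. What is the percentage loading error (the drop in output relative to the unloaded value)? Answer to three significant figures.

The divider's output (Thévenin) resistance is R1‖R2 = 89.13 kΩ.
Fractional drop under load = R_th/(R_th + R_L) = 89.13 / (89.13 + 13200) = 0.006707.
So the output falls by 0.671 %.

0.671 %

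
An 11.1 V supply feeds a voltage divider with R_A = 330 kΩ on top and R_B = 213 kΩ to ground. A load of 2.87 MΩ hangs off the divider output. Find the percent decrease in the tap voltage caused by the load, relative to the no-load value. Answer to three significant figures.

The divider's output (Thévenin) resistance is R_A‖R_B = 129.4 kΩ.
Fractional drop under load = R_th/(R_th + R_L) = 129.4 / (129.4 + 2870) = 0.04316.
So the output falls by 4.32 %.

4.32 %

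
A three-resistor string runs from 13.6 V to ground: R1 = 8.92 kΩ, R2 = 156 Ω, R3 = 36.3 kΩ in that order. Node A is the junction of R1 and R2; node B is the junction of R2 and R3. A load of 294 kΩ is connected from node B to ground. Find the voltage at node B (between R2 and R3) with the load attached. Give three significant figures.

At node B, R3 is in parallel with the load: R3‖R_L = 32310 Ω.
Below node A the resistance is R2 + (R3‖R_L) = 32470 Ω, so V_A = 13.6 × 32470/41390 = 10.67 V.
Then V_B = V_A × (R3‖R_L)/(R2 + R3‖R_L) = 10.67 × 32310/32470 = 10.6 V.

V ≈ 10.6 V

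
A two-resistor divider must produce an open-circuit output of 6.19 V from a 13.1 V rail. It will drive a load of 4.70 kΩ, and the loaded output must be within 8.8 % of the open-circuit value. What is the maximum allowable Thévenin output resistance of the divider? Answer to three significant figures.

R_th ≤ 454 Ω

Loading drop = R_th/(R_th + R_L) ≤ 0.0880, so R_th ≤ R_L · ε/(1−ε) = 4.70 kΩ × 0.0880/0.9120 = 454 Ω.
(Any R1, R2 with R2/(R1+R2) = 0.473 and R1‖R2 ≤ 454 Ω will meet the spec.)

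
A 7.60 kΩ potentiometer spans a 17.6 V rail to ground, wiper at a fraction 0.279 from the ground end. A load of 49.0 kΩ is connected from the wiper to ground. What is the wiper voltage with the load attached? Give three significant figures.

The wiper splits the pot into (1−α)R = 5.480 kΩ above and αR = 2.120 kΩ below.
Lower section ‖ load = 2.032 kΩ.
V_wiper = 17.6 × 2.032/(5.480 + 2.032) = 4.76 V.

V ≈ 4.76 V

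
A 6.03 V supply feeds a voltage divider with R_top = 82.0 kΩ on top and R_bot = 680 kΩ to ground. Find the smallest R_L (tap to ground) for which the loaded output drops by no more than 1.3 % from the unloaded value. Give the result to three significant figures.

R_L(min) ≈ 5.56 MΩ

Output resistance R_th = R_top‖R_bot = (82.0 × 680)/762.0 = 73.18 kΩ.
The fractional drop is R_th/(R_th + R_L); requiring this ≤ 0.0130 gives R_L ≥ R_th(1/0.0130 − 1) = 73.18 × 75.92 = 5.56 MΩ.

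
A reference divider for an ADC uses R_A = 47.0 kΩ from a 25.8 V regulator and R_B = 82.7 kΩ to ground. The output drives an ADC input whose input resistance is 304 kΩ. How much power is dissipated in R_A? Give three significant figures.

Total resistance from the source is R_A + (R_B‖R_L) = 112.0 kΩ, so I = 25.8/112.0 kΩ = 0.2303 mA.
P = I²·R_A = (0.2303 mA)² × 47.0 kΩ = 2.49 mW.

P ≈ 2.49 mW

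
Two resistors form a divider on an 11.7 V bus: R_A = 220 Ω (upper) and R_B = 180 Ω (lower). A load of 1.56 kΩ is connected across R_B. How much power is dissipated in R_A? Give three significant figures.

Total resistance from the source is R_A + (R_B‖R_L) = 381.4 Ω, so I = 11.7/381.4 Ω = 30.68 mA.
P = I²·R_A = (30.68 mA)² × 220 Ω = 207 mW.

P ≈ 207 mW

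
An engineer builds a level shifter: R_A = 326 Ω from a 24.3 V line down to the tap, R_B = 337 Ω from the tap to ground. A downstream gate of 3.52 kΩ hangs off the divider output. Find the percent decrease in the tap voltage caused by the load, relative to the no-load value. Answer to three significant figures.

The divider's output (Thévenin) resistance is R_A‖R_B = 165.7 Ω.
Fractional drop under load = R_th/(R_th + R_L) = 165.7 / (165.7 + 3520) = 0.04496.
So the output falls by 4.50 %.

4.50 %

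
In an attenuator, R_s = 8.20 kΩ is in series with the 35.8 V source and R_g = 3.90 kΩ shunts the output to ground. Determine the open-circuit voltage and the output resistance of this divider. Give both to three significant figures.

V_th = 11.5 V, R_th = 2.64 kΩ

V_th is the open-circuit tap voltage: 35.8 × 3.90/(8.20 + 3.90) = 11.5 V.
With the supply zeroed, R_s and R_g appear in parallel from the tap: R_th = R_s‖R_g = (8.20 × 3.90)/12.10 = 2.64 kΩ.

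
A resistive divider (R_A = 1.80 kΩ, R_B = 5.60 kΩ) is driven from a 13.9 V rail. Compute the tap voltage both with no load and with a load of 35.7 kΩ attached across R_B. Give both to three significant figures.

Open-circuit: V = 13.9 × 5.60/(1.80 + 5.60) = 10.5 V.
With the load, R_B becomes R_B‖R_L = 4.841 kΩ, so V = 13.9 × 4.841/6.641 = 10.1 V.

Unloaded: 10.5 V; loaded: 10.1 V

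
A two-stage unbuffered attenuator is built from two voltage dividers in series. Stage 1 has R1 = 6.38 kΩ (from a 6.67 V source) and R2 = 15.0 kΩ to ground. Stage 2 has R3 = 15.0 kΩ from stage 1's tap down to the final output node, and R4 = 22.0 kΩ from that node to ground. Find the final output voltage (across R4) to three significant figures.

V_out ≈ 2.48 V

Stage 2 presents R3+R4 = 37.00 kΩ as a load on stage 1's tap.
Stage 1's lower leg becomes R2‖(R3+R4) = 10.67 kΩ, so V_mid = 6.67 × 10.67/17.05 = 4.175 V.
Stage 2 is itself unloaded: V_out = V_mid × R4/(R3+R4) = 4.175 × 22.0/37.00 = 2.48 V.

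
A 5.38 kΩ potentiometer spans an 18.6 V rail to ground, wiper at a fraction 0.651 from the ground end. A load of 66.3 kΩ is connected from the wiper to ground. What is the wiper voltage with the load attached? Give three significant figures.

The wiper splits the pot into (1−α)R = 1.878 kΩ above and αR = 3.502 kΩ below.
Lower section ‖ load = 3.327 kΩ.
V_wiper = 18.6 × 3.327/(1.878 + 3.327) = 11.9 V.

V ≈ 11.9 V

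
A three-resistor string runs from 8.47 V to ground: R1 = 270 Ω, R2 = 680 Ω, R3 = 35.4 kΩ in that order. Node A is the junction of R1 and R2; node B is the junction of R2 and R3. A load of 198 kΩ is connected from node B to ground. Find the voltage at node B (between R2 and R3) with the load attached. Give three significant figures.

At node B, R3 is in parallel with the load: R3‖R_L = 30030 Ω.
Below node A the resistance is R2 + (R3‖R_L) = 30710 Ω, so V_A = 8.47 × 30710/30980 = 8.396 V.
Then V_B = V_A × (R3‖R_L)/(R2 + R3‖R_L) = 8.396 × 30030/30710 = 8.21 V.

V ≈ 8.21 V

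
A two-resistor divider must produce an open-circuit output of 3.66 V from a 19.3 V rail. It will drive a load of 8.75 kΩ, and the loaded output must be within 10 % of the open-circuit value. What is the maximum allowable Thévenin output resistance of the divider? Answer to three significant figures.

Loading drop = R_th/(R_th + R_L) ≤ 0.100, so R_th ≤ R_L · ε/(1−ε) = 8.75 kΩ × 0.100/0.9000 = 972 Ω.

R_th ≤ 972 Ω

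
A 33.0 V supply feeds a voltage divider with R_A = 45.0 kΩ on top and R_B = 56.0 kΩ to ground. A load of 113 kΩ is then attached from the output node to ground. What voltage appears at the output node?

V_out ≈ 15.0 V

The load sits in parallel with R_B: R_B‖R_L = (56.0 × 113) / (56.0 + 113) = 37.44 kΩ.
V_out = 33.0 × 37.44 / (45.0 + 37.44) = 33.0 × 37.44/82.44 = 15.0 V.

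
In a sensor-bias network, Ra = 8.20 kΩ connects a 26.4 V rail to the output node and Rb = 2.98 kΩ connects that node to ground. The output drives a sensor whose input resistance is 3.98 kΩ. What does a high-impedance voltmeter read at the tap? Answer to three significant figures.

The load sits in parallel with Rb: Rb‖R_L = (2.98 × 3.98) / (2.98 + 3.98) = 1.704 kΩ.
V_out = 26.4 × 1.704 / (8.20 + 1.704) = 26.4 × 1.704/9.904 = 4.54 V.
(Unloaded it would have been 7.04 V.)

V_out ≈ 4.54 V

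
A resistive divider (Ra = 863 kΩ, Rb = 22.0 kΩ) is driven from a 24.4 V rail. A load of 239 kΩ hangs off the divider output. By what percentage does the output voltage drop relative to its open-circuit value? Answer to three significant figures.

The divider's output (Thévenin) resistance is Ra‖Rb = 21.45 kΩ.
Fractional drop under load = R_th/(R_th + R_L) = 21.45 / (21.45 + 239) = 0.08237.
So the output falls by 8.24 %.

8.24 %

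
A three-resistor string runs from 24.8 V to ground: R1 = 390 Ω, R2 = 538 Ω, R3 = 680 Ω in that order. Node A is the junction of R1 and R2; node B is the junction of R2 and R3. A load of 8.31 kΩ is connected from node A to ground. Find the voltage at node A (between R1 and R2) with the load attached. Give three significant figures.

V ≈ 18.1 V

Below node A the series string R2+R3 = 1218 Ω sits in parallel with the 8310 Ω load: 1062 Ω.
V_A = 24.8 × 1062/(390 + 1062) = 18.1 V.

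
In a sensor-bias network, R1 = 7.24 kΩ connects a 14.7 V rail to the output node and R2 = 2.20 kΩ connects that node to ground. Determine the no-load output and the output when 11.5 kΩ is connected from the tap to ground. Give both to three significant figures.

Open-circuit: V = 14.7 × 2.20/(7.24 + 2.20) = 3.43 V.
With the load, R2 becomes R2‖R_L = 1.847 kΩ, so V = 14.7 × 1.847/9.087 = 2.99 V.

Unloaded: 3.43 V; loaded: 2.99 V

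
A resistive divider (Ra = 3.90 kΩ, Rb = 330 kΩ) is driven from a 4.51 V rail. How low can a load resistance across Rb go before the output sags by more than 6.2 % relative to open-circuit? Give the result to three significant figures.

Output resistance R_th = Ra‖Rb = (3.90 × 330)/333.9 = 3.854 kΩ.
The fractional drop is R_th/(R_th + R_L); requiring this ≤ 0.0620 gives R_L ≥ R_th(1/0.0620 − 1) = 3.854 × 15.13 = 58.3 kΩ.

R_L(min) ≈ 58.3 kΩ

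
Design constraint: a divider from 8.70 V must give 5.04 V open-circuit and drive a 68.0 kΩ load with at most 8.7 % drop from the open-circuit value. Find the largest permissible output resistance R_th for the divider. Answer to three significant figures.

R_th ≤ 6.48 kΩ

Loading drop = R_th/(R_th + R_L) ≤ 0.0870, so R_th ≤ R_L · ε/(1−ε) = 68.0 kΩ × 0.0870/0.9130 = 6.48 kΩ.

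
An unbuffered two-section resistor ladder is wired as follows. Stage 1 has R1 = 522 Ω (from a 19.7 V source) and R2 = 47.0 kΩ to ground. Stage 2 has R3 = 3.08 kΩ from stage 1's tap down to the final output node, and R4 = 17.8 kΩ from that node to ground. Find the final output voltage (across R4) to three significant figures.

V_out ≈ 16.2 V

Stage 2 presents R3+R4 = 20880 Ω as a load on stage 1's tap.
Stage 1's lower leg becomes R2‖(R3+R4) = 14460 Ω, so V_mid = 19.7 × 14460/14980 = 19.01 V.
Stage 2 is itself unloaded: V_out = V_mid × R4/(R3+R4) = 19.01 × 17800/20880 = 16.2 V.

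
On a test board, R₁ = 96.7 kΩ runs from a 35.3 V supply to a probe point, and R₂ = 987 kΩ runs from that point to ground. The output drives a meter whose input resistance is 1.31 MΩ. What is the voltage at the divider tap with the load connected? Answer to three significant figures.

The load sits in parallel with R₂: R₂‖R_L = (987 × 1310) / (987 + 1310) = 562.9 kΩ.
V_out = 35.3 × 562.9 / (96.7 + 562.9) = 35.3 × 562.9/659.6 = 30.1 V.
(Unloaded it would have been 32.2 V.)

V_out ≈ 30.1 V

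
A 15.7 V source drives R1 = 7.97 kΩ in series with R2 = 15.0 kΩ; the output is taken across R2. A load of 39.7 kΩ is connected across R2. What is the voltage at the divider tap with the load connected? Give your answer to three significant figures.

V_out ≈ 9.06 V

The load sits in parallel with R2: R2‖R_L = (15.0 × 39.7) / (15.0 + 39.7) = 10.89 kΩ.
V_out = 15.7 × 10.89 / (7.97 + 10.89) = 15.7 × 10.89/18.86 = 9.06 V.
(Unloaded it would have been 10.3 V.)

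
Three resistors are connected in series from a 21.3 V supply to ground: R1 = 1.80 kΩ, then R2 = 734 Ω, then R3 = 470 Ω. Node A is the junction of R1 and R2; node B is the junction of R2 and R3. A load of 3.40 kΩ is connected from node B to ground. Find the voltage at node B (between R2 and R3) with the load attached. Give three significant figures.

V ≈ 2.98 V

At node B, R3 is in parallel with the load: R3‖R_L = 412.9 Ω.
Below node A the resistance is R2 + (R3‖R_L) = 1147 Ω, so V_A = 21.3 × 1147/2947 = 8.290 V.
Then V_B = V_A × (R3‖R_L)/(R2 + R3‖R_L) = 8.290 × 412.9/1147 = 2.98 V.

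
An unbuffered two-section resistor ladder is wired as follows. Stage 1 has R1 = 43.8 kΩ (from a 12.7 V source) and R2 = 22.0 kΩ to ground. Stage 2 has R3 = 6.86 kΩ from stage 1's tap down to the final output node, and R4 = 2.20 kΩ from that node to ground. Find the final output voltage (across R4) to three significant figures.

Stage 2 presents R3+R4 = 9.060 kΩ as a load on stage 1's tap.
Stage 1's lower leg becomes R2‖(R3+R4) = 6.417 kΩ, so V_mid = 12.7 × 6.417/50.22 = 1.623 V.
Stage 2 is itself unloaded: V_out = V_mid × R4/(R3+R4) = 1.623 × 2.20/9.060 = 0.394 V.

V_out ≈ 0.394 V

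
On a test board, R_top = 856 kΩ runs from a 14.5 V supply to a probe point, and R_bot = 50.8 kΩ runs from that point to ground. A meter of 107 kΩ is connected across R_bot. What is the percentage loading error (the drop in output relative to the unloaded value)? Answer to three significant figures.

Unloaded V = 14.5 × 50.8/906.8 = 0.8123 V.
Loaded: R_bot‖R_L = 34.45 kΩ, giving V = 14.5 × 34.45/890.4 = 0.5609 V.
Drop = (0.8123 − 0.5609) / 0.8123 = 30.9 %.

30.9 %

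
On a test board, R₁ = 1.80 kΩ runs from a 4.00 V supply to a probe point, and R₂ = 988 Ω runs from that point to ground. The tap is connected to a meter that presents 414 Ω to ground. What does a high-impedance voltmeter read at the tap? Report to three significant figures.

V_out ≈ 0.558 V

The load sits in parallel with R₂: R₂‖R_L = (988 × 414) / (988 + 414) = 291.7 Ω.
V_out = 4.00 × 291.7 / (1800 + 291.7) = 4.00 × 291.7/2092 = 0.558 V.
(Unloaded it would have been 1.42 V.)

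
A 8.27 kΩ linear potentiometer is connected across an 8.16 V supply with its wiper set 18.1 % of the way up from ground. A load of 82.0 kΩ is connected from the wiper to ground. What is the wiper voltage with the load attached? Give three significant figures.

The wiper splits the pot into (1−α)R = 6.773 kΩ above and αR = 1.497 kΩ below.
Lower section ‖ load = 1.470 kΩ.
V_wiper = 8.16 × 1.470/(6.773 + 1.470) = 1.46 V.

V ≈ 1.46 V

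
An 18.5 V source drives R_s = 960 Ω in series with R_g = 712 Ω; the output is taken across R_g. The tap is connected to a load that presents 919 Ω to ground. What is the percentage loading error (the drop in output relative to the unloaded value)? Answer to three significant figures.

30.8 %

The divider's output (Thévenin) resistance is R_s‖R_g = 408.8 Ω.
Fractional drop under load = R_th/(R_th + R_L) = 408.8 / (408.8 + 919) = 0.3079.
So the output falls by 30.8 %.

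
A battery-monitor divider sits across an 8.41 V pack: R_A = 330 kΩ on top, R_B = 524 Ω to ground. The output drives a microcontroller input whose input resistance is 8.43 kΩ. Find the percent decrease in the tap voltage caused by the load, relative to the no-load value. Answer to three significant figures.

The divider's output (Thévenin) resistance is R_A‖R_B = 523.2 Ω.
Fractional drop under load = R_th/(R_th + R_L) = 523.2 / (523.2 + 8430) = 0.05843.
So the output falls by 5.84 %.

5.84 %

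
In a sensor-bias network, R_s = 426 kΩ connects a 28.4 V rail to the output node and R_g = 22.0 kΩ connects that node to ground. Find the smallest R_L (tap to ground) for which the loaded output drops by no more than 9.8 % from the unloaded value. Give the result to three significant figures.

R_L(min) ≈ 193 kΩ

Output resistance R_th = R_s‖R_g = (426 × 22.0)/448.0 = 20.92 kΩ.
The fractional drop is R_th/(R_th + R_L); requiring this ≤ 0.0980 gives R_L ≥ R_th(1/0.0980 − 1) = 20.92 × 9.204 = 193 kΩ.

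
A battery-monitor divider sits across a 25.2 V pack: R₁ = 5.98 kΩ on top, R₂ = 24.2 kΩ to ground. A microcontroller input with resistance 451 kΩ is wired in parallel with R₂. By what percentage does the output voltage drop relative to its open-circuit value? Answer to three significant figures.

1.05 %

The divider's output (Thévenin) resistance is R₁‖R₂ = 4.795 kΩ.
Fractional drop under load = R_th/(R_th + R_L) = 4.795 / (4.795 + 451) = 0.01052.
So the output falls by 1.05 %.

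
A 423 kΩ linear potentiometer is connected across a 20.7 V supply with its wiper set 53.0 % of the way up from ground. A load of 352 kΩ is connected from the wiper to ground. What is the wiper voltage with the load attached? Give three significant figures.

The wiper splits the pot into (1−α)R = 198.8 kΩ above and αR = 224.2 kΩ below.
Lower section ‖ load = 137.0 kΩ.
V_wiper = 20.7 × 137.0/(198.8 + 137.0) = 8.44 V.

V ≈ 8.44 V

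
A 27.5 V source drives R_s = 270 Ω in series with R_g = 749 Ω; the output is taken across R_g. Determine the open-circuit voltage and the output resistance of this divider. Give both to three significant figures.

V_th is the open-circuit tap voltage: 27.5 × 749/(270 + 749) = 20.2 V.
With the supply zeroed, R_s and R_g appear in parallel from the tap: R_th = R_s‖R_g = (270 × 749)/1019 = 198 Ω.

V_th = 20.2 V, R_th = 198 Ω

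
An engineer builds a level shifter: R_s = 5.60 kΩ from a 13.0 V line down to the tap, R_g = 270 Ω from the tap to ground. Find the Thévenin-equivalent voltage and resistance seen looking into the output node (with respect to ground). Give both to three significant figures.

V_th = 0.598 V, R_th = 258 Ω

V_th is the open-circuit tap voltage: 13.0 × 270/(5600 + 270) = 0.598 V.
With the supply zeroed, R_s and R_g appear in parallel from the tap: R_th = R_s‖R_g = (5600 × 270)/5870 = 258 Ω.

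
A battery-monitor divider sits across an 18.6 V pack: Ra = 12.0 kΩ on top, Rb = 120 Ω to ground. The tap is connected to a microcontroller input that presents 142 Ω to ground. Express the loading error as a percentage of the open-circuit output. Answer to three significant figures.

45.6 %

The divider's output (Thévenin) resistance is Ra‖Rb = 118.8 Ω.
Fractional drop under load = R_th/(R_th + R_L) = 118.8 / (118.8 + 142) = 0.4555.
So the output falls by 45.6 %.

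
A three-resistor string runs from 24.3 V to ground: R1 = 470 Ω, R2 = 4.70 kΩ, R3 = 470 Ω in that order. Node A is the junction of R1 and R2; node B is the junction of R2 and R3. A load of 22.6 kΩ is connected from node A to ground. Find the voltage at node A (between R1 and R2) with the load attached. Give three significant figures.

Below node A the series string R2+R3 = 5170 Ω sits in parallel with the 22600 Ω load: 4207 Ω.
V_A = 24.3 × 4207/(470 + 4207) = 21.9 V.

V ≈ 21.9 V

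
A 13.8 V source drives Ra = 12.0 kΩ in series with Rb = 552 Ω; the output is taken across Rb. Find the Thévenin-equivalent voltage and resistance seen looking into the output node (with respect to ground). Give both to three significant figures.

V_th is the open-circuit tap voltage: 13.8 × 552/(12000 + 552) = 0.607 V.
With the supply zeroed, Ra and Rb appear in parallel from the tap: R_th = Ra‖Rb = (12000 × 552)/12550 = 528 Ω.

V_th = 0.607 V, R_th = 528 Ω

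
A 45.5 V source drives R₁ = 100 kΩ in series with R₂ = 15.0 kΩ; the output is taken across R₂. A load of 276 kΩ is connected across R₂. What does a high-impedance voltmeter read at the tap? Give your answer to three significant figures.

The load sits in parallel with R₂: R₂‖R_L = (15.0 × 276) / (15.0 + 276) = 14.23 kΩ.
V_out = 45.5 × 14.23 / (100 + 14.23) = 45.5 × 14.23/114.2 = 5.67 V.

V_out ≈ 5.67 V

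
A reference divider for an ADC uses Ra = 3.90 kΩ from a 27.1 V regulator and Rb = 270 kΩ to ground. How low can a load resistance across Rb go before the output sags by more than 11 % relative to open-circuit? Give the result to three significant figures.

R_L(min) ≈ 31.1 kΩ

Output resistance R_th = Ra‖Rb = (3.90 × 270)/273.9 = 3.844 kΩ.
The fractional drop is R_th/(R_th + R_L); requiring this ≤ 0.110 gives R_L ≥ R_th(1/0.110 − 1) = 3.844 × 8.091 = 31.1 kΩ.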